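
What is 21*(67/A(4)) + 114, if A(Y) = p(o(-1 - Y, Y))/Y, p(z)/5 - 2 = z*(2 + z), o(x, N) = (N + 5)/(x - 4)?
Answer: 6198/5 ≈ 1239.6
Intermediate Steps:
o(x, N) = (5 + N)/(-4 + x)
p(z) = 10 + 5*z*(2 + z) (p(z) = 10 + 5*(z*(2 + z)) = 10 + 5*z*(2 + z))
A(Y) = (10 + 5*(5 + Y)²/(-5 - Y)² + 10*(5 + Y)/(-5 - Y))/Y (A(Y) = (10 + 5*((5 + Y)/(-4 + (-1 - Y)))² + 10*((5 + Y)/(-4 + (-1 - Y))))/Y = (10 + 5*((5 + Y)/(-5 - Y))² + 10*((5 + Y)/(-5 - Y)))/Y = (10 + 5*((5 + Y)²/(-5 - Y)²) + 10*(5 + Y)/(-5 - Y))/Y = (10 + 5*(5 + Y)²/(-5 - Y)² + 10*(5 + Y)/(-5 - Y))/Y)
21*(67/A(4)) + 114 = 21*(67/((5/4))) + 114 = 21*(67/((5*(¼)))) + 114 = 21*(67/(5/4)) + 114 = 21*(67*(⅘)) + 114 = 21*(268/5) + 114 = 5628/5 + 114 = 6198/5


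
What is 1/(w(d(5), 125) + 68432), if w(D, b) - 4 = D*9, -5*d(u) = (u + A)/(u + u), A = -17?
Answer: 25/1710954 ≈ 1.4612e-5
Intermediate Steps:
d(u) = -(-17 + u)/(10*u) (d(u) = -(u - 17)/(5*(u + u)) = -(-17 + u)/(5*(2*u)) = -(-17 + u)*1/(2*u)/5 = -(-17 + u)/(10*u))
w(D, b) = 4 + 9*D (w(D, b) = 4 + D*9 = 4 + 9*D)
1/(w(d(5), 125) + 68432) = 1/((4 + 9*((1/10)*(17 - 1*5)/5)) + 68432) = 1/((4 + 9*((1/10)*(1/5)*(17 - 5))) + 68432) = 1/((4 + 9*((1/10)*(1/5)*12)) + 68432) = 1/((4 + 9*(6/25)) + 68432) = 1/((4 + 54/25) + 68432) = 1/(154/25 + 68432) = 1/(1710954/25) = 25/1710954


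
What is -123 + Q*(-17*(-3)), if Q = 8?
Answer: 285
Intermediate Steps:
-123 + Q*(-17*(-3)) = -123 + 8*(-17*(-3)) = -123 + 8*51 = -123 + 408 = 285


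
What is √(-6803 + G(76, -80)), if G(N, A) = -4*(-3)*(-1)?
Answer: I*√6815 ≈ 82.553*I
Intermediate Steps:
G(N, A) = -12 (G(N, A) = 12*(-1) = -12)
√(-6803 + G(76, -80)) = √(-6803 - 12) = √(-6815) = I*√6815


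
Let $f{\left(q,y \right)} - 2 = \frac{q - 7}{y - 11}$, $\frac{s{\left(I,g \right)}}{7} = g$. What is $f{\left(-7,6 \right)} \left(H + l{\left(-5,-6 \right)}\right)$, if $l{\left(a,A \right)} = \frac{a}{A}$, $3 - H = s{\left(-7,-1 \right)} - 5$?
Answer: $76$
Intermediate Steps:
$s{\left(I,g \right)} = 7 g$
$H = 15$ ($H = 3 - \left(7 \left(-1\right) - 5\right) = 3 - \left(-7 - 5\right) = 3 - -12 = 3 + 12 = 15$)
$f{\left(q,y \right)} = 2 + \frac{-7 + q}{-11 + y}$ ($f{\left(q,y \right)} = 2 + \frac{q - 7}{y - 11} = 2 + \frac{-7 + q}{-11 + y}$)
$f{\left(-7,6 \right)} \left(H + l{\left(-5,-6 \right)}\right) = \frac{-29 - 7 + 2 \cdot 6}{-11 + 6} \left(15 - \frac{5}{-6}\right) = \frac{-29 - 7 + 12}{-5} \left(15 - - \frac{5}{6}\right) = \left(- \frac{1}{5}\right) \left(-24\right) \left(15 + \frac{5}{6}\right) = \frac{24}{5} \cdot \frac{95}{6} = 76$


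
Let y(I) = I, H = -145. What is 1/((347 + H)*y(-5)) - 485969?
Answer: -490828691/1010 ≈ -4.8597e+5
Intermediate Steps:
1/((347 + H)*y(-5)) - 485969 = 1/((347 - 145)*(-5)) - 485969 = 1/(202*(-5)) - 485969 = 1/(-1010) - 485969 = -1/1010 - 485969 = -490828691/1010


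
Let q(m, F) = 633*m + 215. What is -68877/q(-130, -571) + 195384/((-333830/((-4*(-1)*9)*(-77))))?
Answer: 635359689693/391415675 ≈ 1623.2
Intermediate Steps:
q(m, F) = 215 + 633*m
-68877/q(-130, -571) + 195384/((-333830/((-4*(-1)*9)*(-77)))) = -68877/(215 + 633*(-130)) + 195384/((-333830/((-4*(-1)*9)*(-77)))) = -68877/(215 - 82290) + 195384/((-333830/((4*9)*(-77)))) = -68877/(-82075) + 195384/((-333830/(36*(-77)))) = -68877*(-1/82075) + 195384/((-333830/(-2772))) = 68877/82075 + 195384/((-333830*(-1/2772))) = 68877/82075 + 195384/(23845/198) = 68877/82075 + 195384*(198/23845) = 68877/82075 + 38686032/23845 = 635359689693/391415675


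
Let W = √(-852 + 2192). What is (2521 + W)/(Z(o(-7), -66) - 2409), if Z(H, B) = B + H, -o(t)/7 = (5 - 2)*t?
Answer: -2521/2328 - √335/1164 ≈ -1.0986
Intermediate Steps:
o(t) = -21*t (o(t) = -7*(5 - 2)*t = -21*t)
W = 2*√335 (W = √1340 = 2*√335 ≈ 36.606)
(2521 + W)/(Z(o(-7), -66) - 2409) = (2521 + 2*√335)/((-66 - 21*(-7)) - 2409) = (2521 + 2*√335)/((-66 + 147) - 2409) = (2521 + 2*√335)/(81 - 2409) = (2521 + 2*√335)/(-2328) = (2521 + 2*√335)*(-1/2328) = -2521/2328 - √335/1164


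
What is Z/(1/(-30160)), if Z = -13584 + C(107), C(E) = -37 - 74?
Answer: 413041200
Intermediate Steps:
C(E) = -111
Z = -13695 (Z = -13584 - 111 = -13695)
Z/(1/(-30160)) = -13695/(1/(-30160)) = -13695/(-1/30160) = -13695*(-30160) = 413041200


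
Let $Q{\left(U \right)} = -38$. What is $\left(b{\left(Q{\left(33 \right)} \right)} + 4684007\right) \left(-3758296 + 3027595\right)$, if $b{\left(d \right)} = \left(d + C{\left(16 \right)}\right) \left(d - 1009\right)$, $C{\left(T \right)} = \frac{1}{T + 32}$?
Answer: $- \frac{55226629287639}{16} \approx -3.4517 \cdot 10^{12}$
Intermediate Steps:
$C{\left(T \right)} = \frac{1}{32 + T}$
$b{\left(d \right)} = \left(-1009 + d\right) \left(\frac{1}{48} + d\right)$ ($b{\left(d \right)} = \left(d + \frac{1}{32 + 16}\right) \left(d - 1009\right) = \left(d + \frac{1}{48}\right) \left(-1009 + d\right) = \left(\frac{1}{48} + d\right) \left(-1009 + d\right) = \left(-1009 + d\right) \left(\frac{1}{48} + d\right)$)
$\left(b{\left(Q{\left(33 \right)} \right)} + 4684007\right) \left(-3758296 + 3027595\right) = \left(\left(- \frac{1009}{48} + \left(-38\right)^{2} - - \frac{920189}{24}\right) + 4684007\right) \left(-3758296 + 3027595\right) = \left(\left(- \frac{1009}{48} + 1444 + \frac{920189}{24}\right) + 4684007\right) \left(-730701\right) = \left(\frac{636227}{16} + 4684007\right) \left(-730701\right) = \frac{75580339}{16} \left(-730701\right) = - \frac{55226629287639}{16}$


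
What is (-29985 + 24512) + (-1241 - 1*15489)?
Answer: -22203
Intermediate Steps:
(-29985 + 24512) + (-1241 - 1*15489) = -5473 + (-1241 - 15489) = -5473 - 16730 = -22203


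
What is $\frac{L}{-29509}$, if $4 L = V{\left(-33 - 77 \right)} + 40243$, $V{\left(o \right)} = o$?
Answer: $- \frac{40133}{118036} \approx -0.34001$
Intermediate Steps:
$L = \frac{40133}{4}$ ($L = \frac{\left(-33 - 77\right) + 40243}{4} = \frac{-110 + 40243}{4} = \frac{1}{4} \cdot 40133 = \frac{40133}{4} \approx 10033.0$)
$\frac{L}{-29509} = \frac{40133}{4 \left(-29509\right)} = \frac{40133}{4} \left(- \frac{1}{29509}\right) = - \frac{40133}{118036}$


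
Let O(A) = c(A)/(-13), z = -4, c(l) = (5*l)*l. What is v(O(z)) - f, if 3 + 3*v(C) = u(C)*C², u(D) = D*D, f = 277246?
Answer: -23714394701/85683 ≈ -2.7677e+5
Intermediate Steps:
u(D) = D²
c(l) = 5*l²
O(A) = -5*A²/13 (O(A) = (5*A²)/(-13) = (5*A²)*(-1/13) = -5*A²/13)
v(C) = -1 + C⁴/3 (v(C) = -1 + (C²*C²)/3 = -1 + C⁴/3)
v(O(z)) - f = (-1 + (-5/13*(-4)²)⁴/3) - 1*277246 = (-1 + (-5/13*16)⁴/3) - 277246 = (-1 + (-80/13)⁴/3) - 277246 = (-1 + (⅓)*(40960000/28561)) - 277246 = (-1 + 40960000/85683) - 277246 = 40874317/85683 - 277246 = -23714394701/85683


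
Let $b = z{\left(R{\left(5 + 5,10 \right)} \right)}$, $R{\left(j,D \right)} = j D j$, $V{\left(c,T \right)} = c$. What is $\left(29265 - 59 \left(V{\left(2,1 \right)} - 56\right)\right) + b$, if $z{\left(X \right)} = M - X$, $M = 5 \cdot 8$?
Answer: $31491$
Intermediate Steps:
$M = 40$
$R{\left(j,D \right)} = D j^{2}$ ($R{\left(j,D \right)} = D j j = D j^{2}$)
$z{\left(X \right)} = 40 - X$
$b = -960$ ($b = 40 - 10 \left(5 + 5\right)^{2} = 40 - 10 \cdot 10^{2} = 40 - 10 \cdot 100 = 40 - 1000 = -960$)
$\left(29265 - 59 \left(V{\left(2,1 \right)} - 56\right)\right) + b = \left(29265 - 59 \left(2 - 56\right)\right) - 960 = \left(29265 - -3186\right) - 960 = \left(29265 + 3186\right) - 960 = 32451 - 960 = 31491$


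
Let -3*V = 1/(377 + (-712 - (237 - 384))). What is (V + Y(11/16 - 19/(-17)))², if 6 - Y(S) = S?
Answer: 25904580601/1470875904 ≈ 17.612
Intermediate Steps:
Y(S) = 6 - S
V = 1/564 (V = -1/(3*(377 + (-712 - (237 - 384)))) = -1/(3*(377 + (-712 - 1*(-147)))) = -1/(3*(377 + (-712 + 147))) = -1/(3*(377 - 565)) = -⅓/(-188) = -⅓*(-1/188) = 1/564 ≈ 0.0017731)
(V + Y(11/16 - 19/(-17)))² = (1/564 + (6 - (11/16 - 19/(-17))))² = (1/564 + (6 - (11*(1/16) - 19*(-1/17))))² = (1/564 + (6 - (11/16 + 19/17)))² = (1/564 + (6 - 1*491/272))² = (1/564 + (6 - 491/272))² = (1/564 + 1141/272)² = (160949/38352)² = 25904580601/1470875904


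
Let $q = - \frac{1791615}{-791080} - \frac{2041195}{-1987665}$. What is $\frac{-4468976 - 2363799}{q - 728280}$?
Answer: $\frac{429754770729370200}{45805750928741057} \approx 9.3821$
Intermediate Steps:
$q = \frac{207035158783}{62896081128}$ ($q = \left(-1791615\right) \left(- \frac{1}{791080}\right) - - \frac{408239}{397533} = \frac{358323}{158216} + \frac{408239}{397533} = \frac{207035158783}{62896081128} \approx 3.2917$)
$\frac{-4468976 - 2363799}{q - 728280} = \frac{-4468976 - 2363799}{\frac{207035158783}{62896081128} - 728280} = - \frac{6832775}{- \frac{45805750928741057}{62896081128}} = \left(-6832775\right) \left(- \frac{62896081128}{45805750928741057}\right) = \frac{429754770729370200}{45805750928741057}$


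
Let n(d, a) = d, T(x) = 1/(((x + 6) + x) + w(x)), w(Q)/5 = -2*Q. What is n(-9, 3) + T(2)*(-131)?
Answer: 41/10 ≈ 4.1000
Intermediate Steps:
w(Q) = -10*Q (w(Q) = 5*(-2*Q) = -10*Q)
T(x) = 1/(6 - 8*x) (T(x) = 1/(((x + 6) + x) - 10*x) = 1/(((6 + x) + x) - 10*x) = 1/((6 + 2*x) - 10*x) = 1/(6 - 8*x))
n(-9, 3) + T(2)*(-131) = -9 + (1/(2*(3 - 4*2)))*(-131) = -9 + (1/(2*(3 - 8)))*(-131) = -9 + ((1/2)/(-5))*(-131) = -9 + ((1/2)*(-1/5))*(-131) = -9 - 1/10*(-131) = -9 + 131/10 = 41/10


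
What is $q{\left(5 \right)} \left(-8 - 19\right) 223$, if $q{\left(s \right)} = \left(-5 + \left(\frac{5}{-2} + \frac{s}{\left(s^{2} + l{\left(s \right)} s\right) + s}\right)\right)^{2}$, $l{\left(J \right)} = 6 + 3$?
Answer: $- \frac{33268701}{100} \approx -3.3269 \cdot 10^{5}$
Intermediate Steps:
$l{\left(J \right)} = 9$
$q{\left(s \right)} = \left(- \frac{15}{2} + \frac{s}{s^{2} + 10 s}\right)^{2}$ ($q{\left(s \right)} = \left(-5 + \left(\frac{5}{-2} + \frac{s}{\left(s^{2} + 9 s\right) + s}\right)\right)^{2} = \left(-5 + \left(5 \left(- \frac{1}{2}\right) + \frac{s}{s^{2} + 10 s}\right)\right)^{2} = \left(-5 + \left(- \frac{5}{2} + \frac{s}{s^{2} + 10 s}\right)\right)^{2} = \left(- \frac{15}{2} + \frac{s}{s^{2} + 10 s}\right)^{2}$)
$q{\left(5 \right)} \left(-8 - 19\right) 223 = \frac{\left(148 + 15 \cdot 5\right)^{2}}{4 \left(10 + 5\right)^{2}} \left(-8 - 19\right) 223 = \frac{\left(148 + 75\right)^{2}}{4 \cdot 225} \left(-27\right) 223 = \frac{1}{4} \cdot \frac{1}{225} \cdot 223^{2} \left(-27\right) 223 = \frac{1}{4} \cdot \frac{1}{225} \cdot 49729 \left(-27\right) 223 = \frac{49729}{900} \left(-27\right) 223 = \left(- \frac{149187}{100}\right) 223 = - \frac{33268701}{100}$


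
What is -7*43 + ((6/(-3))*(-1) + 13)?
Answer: -286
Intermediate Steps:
-7*43 + ((6/(-3))*(-1) + 13) = -301 + ((6*(-⅓))*(-1) + 13) = -301 + (-2*(-1) + 13) = -301 + (2 + 13) = -301 + 15 = -286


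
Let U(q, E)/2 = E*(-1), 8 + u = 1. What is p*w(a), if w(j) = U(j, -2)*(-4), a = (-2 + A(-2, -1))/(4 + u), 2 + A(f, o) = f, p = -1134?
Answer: 18144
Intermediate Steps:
A(f, o) = -2 + f
u = -7 (u = -8 + 1 = -7)
U(q, E) = -2*E (U(q, E) = 2*(E*(-1)) = 2*(-E) = -2*E)
a = 2 (a = (-2 + (-2 - 2))/(4 - 7) = (-2 - 4)/(-3) = -6*(-⅓) = 2)
w(j) = -16 (w(j) = -2*(-2)*(-4) = 4*(-4) = -16)
p*w(a) = -1134*(-16) = 18144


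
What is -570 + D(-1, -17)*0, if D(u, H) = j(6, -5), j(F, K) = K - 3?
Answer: -570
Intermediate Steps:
j(F, K) = -3 + K
D(u, H) = -8 (D(u, H) = -3 - 5 = -8)
-570 + D(-1, -17)*0 = -570 - 8*0 = -570 + 0 = -570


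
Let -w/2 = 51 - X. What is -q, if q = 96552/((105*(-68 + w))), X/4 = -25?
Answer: 16092/6475 ≈ 2.4853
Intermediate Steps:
X = -100 (X = 4*(-25) = -100)
w = -302 (w = -2*(51 - 1*(-100)) = -2*(51 + 100) = -2*151 = -302)
q = -16092/6475 (q = 96552/((105*(-68 - 302))) = 96552/((105*(-370))) = 96552/(-38850) = 96552*(-1/38850) = -16092/6475 ≈ -2.4853)
-q = -1*(-16092/6475) = 16092/6475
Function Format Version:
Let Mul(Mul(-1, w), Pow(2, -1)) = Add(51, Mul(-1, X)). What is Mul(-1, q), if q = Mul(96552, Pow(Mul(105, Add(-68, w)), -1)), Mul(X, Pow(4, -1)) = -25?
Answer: Rational(16092, 6475) ≈ 2.4853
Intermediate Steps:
X = -100 (X = Mul(4, -25) = -100)
w = -302 (w = Mul(-2, Add(51, Mul(-1, -100))) = Mul(-2, Add(51, 100)) = Mul(-2, 151) = -302)
q = Rational(-16092, 6475) (q = Mul(96552, Pow(Mul(105, Add(-68, -302)), -1)) = Mul(96552, Pow(Mul(105, -370), -1)) = Mul(96552, Pow(-38850, -1)) = Mul(96552, Rational(-1, 38850)) = Rational(-16092, 6475) ≈ -2.4853)
Mul(-1, q) = Mul(-1, Rational(-16092, 6475)) = Rational(16092, 6475)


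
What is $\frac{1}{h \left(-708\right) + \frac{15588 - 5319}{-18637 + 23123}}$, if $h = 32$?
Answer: $- \frac{4486}{101624547} \approx -4.4143 \cdot 10^{-5}$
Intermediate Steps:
$\frac{1}{h \left(-708\right) + \frac{15588 - 5319}{-18637 + 23123}} = \frac{1}{32 \left(-708\right) + \frac{15588 - 5319}{-18637 + 23123}} = \frac{1}{-22656 + \frac{10269}{4486}} = \frac{1}{- \frac{101624547}{4486}} = - \frac{4486}{101624547}$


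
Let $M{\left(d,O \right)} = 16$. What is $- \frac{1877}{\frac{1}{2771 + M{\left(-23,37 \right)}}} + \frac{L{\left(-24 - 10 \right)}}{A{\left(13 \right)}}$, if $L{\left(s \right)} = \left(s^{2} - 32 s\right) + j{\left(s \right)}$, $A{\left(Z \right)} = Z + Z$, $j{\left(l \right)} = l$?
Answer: $-5231114$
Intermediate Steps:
$A{\left(Z \right)} = 2 Z$
$L{\left(s \right)} = s^{2} - 31 s$ ($L{\left(s \right)} = \left(s^{2} - 32 s\right) + s = s^{2} - 31 s$)
$- \frac{1877}{\frac{1}{2771 + M{\left(-23,37 \right)}}} + \frac{L{\left(-24 - 10 \right)}}{A{\left(13 \right)}} = - \frac{1877}{\frac{1}{2771 + 16}} + \frac{\left(-24 - 10\right) \left(-31 - 34\right)}{2 \cdot 13} = - \frac{1877}{\frac{1}{2787}} + \frac{\left(-24 - 10\right) \left(-31 - 34\right)}{26} = - 1877 \frac{1}{\frac{1}{2787}} + - 34 \left(-31 - 34\right) \frac{1}{26} = \left(-1877\right) 2787 + \left(-34\right) \left(-65\right) \frac{1}{26} = -5231199 + 2210 \cdot \frac{1}{26} = -5231199 + 85 = -5231114$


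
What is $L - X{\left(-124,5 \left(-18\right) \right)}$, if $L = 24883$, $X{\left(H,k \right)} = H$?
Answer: $25007$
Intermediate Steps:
$L - X{\left(-124,5 \left(-18\right) \right)} = 24883 - -124 = 24883 + 124 = 25007$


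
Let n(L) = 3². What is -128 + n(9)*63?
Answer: 439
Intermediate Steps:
n(L) = 9
-128 + n(9)*63 = -128 + 9*63 = -128 + 567 = 439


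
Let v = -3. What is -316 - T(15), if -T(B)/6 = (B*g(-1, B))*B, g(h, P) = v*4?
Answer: -16516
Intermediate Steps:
g(h, P) = -12 (g(h, P) = -3*4 = -12)
T(B) = 72*B² (T(B) = -6*B*(-12)*B = -6*(-12*B)*B = -(-72)*B² = 72*B²)
-316 - T(15) = -316 - 72*15² = -316 - 72*225 = -316 - 1*16200 = -316 - 16200 = -16516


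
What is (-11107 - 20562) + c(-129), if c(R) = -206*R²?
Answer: -3459715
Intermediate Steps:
(-11107 - 20562) + c(-129) = (-11107 - 20562) - 206*(-129)² = -31669 - 206*16641 = -31669 - 3428046 = -3459715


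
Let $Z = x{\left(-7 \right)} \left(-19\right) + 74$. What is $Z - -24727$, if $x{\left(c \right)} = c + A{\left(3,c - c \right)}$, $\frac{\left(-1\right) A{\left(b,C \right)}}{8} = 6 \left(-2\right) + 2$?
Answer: $23414$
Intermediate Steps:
$A{\left(b,C \right)} = 80$ ($A{\left(b,C \right)} = - 8 \left(6 \left(-2\right) + 2\right) = - 8 \left(-12 + 2\right) = \left(-8\right) \left(-10\right) = 80$)
$x{\left(c \right)} = 80 + c$ ($x{\left(c \right)} = c + 80 = 80 + c$)
$Z = -1313$ ($Z = \left(80 - 7\right) \left(-19\right) + 74 = 73 \left(-19\right) + 74 = -1387 + 74 = -1313$)
$Z - -24727 = -1313 - -24727 = -1313 + 24727 = 23414$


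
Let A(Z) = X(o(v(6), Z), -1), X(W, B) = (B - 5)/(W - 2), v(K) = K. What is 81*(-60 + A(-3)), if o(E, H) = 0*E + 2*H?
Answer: -19197/4 ≈ -4799.3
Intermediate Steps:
o(E, H) = 2*H (o(E, H) = 0 + 2*H = 2*H)
X(W, B) = (-5 + B)/(-2 + W)
A(Z) = -6/(-2 + 2*Z) (A(Z) = (-5 - 1)/(-2 + 2*Z) = -6/(-2 + 2*Z))
81*(-60 + A(-3)) = 81*(-60 - 3/(-1 - 3)) = 81*(-60 - 3/(-4)) = 81*(-60 - 3*(-¼)) = 81*(-60 + ¾) = 81*(-237/4) = -19197/4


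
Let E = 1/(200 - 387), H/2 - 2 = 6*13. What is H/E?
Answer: -29920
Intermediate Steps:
H = 160 (H = 4 + 2*(6*13) = 4 + 2*78 = 4 + 156 = 160)
E = -1/187 (E = 1/(-187) = -1/187 ≈ -0.0053476)
H/E = 160/(-1/187) = 160*(-187) = -29920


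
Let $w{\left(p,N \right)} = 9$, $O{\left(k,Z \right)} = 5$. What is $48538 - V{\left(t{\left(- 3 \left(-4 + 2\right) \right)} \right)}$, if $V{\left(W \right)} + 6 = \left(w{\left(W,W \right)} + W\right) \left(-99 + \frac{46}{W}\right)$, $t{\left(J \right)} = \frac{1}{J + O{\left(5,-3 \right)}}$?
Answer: $44844$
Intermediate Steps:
$t{\left(J \right)} = \frac{1}{5 + J}$ ($t{\left(J \right)} = \frac{1}{J + 5} = \frac{1}{5 + J}$)
$V{\left(W \right)} = -6 + \left(-99 + \frac{46}{W}\right) \left(9 + W\right)$ ($V{\left(W \right)} = -6 + \left(9 + W\right) \left(-99 + \frac{46}{W}\right) = -6 + \left(-99 + \frac{46}{W}\right) \left(9 + W\right)$)
$48538 - V{\left(t{\left(- 3 \left(-4 + 2\right) \right)} \right)} = 48538 - \left(-851 - \frac{99}{5 - 3 \left(-4 + 2\right)} + \frac{414}{\frac{1}{5 - 3 \left(-4 + 2\right)}}\right) = 48538 - \left(-851 - \frac{99}{5 - -6} + \frac{414}{\frac{1}{5 - -6}}\right) = 48538 - \left(-851 - \frac{99}{5 + 6} + \frac{414}{\frac{1}{5 + 6}}\right) = 48538 - \left(-851 - \frac{99}{11} + \frac{414}{\frac{1}{11}}\right) = 48538 - \left(-851 - 9 + 414 \frac{1}{\frac{1}{11}}\right) = 48538 - \left(-851 - 9 + 414 \cdot 11\right) = 48538 - \left(-851 - 9 + 4554\right) = 48538 - 3694 = 44844$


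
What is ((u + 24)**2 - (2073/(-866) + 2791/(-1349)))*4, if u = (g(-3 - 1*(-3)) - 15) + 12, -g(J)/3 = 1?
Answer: 767442598/584117 ≈ 1313.9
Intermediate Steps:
g(J) = -3 (g(J) = -3*1 = -3)
u = -6 (u = (-3 - 15) + 12 = -18 + 12 = -6)
((u + 24)**2 - (2073/(-866) + 2791/(-1349)))*4 = ((-6 + 24)**2 - (2073/(-866) + 2791/(-1349)))*4 = (18**2 - (2073*(-1/866) + 2791*(-1/1349)))*4 = (324 - (-2073/866 - 2791/1349))*4 = (324 - 1*(-5213483/1168234))*4 = (324 + 5213483/1168234)*4 = (383721299/1168234)*4 = 767442598/584117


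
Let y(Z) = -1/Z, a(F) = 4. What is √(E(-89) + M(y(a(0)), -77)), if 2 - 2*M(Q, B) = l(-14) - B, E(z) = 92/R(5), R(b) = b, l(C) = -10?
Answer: I*√1410/10 ≈ 3.755*I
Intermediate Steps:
E(z) = 92/5
M(Q, B) = 6 + B/2 (M(Q, B) = 1 - (-10 - B)/2 = 1 + (5 + B/2) = 6 + B/2)
√(E(-89) + M(y(a(0)), -77)) = √(92/5 + (6 + (½)*(-77))) = √(92/5 + (6 - 77/2)) = √(92/5 - 65/2) = √(-141/10) = I*√1410/10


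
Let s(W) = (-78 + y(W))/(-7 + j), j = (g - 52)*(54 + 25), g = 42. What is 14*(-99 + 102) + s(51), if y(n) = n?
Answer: 33501/797 ≈ 42.034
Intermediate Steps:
j = -790 (j = (42 - 52)*(54 + 25) = -10*79 = -790)
s(W) = 78/797 - W/797 (s(W) = (-78 + W)/(-7 - 790) = (-78 + W)/(-797) = (-78 + W)*(-1/797) = 78/797 - W/797)
14*(-99 + 102) + s(51) = 14*(-99 + 102) + (78/797 - 1/797*51) = 14*3 + (78/797 - 51/797) = 42 + 27/797 = 33501/797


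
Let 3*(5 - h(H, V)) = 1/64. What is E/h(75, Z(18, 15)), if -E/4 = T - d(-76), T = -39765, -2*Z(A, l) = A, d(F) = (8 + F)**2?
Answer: 34090752/959 ≈ 35548.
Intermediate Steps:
Z(A, l) = -A/2
h(H, V) = 959/192 (h(H, V) = 5 - 1/3/64 = 5 - 1/3*1/64 = 5 - 1/192 = 959/192)
E = 177556 (E = -4*(-39765 - (8 - 76)**2) = -4*(-39765 - 1*(-68)**2) = -4*(-39765 - 1*4624) = -4*(-39765 - 4624) = -4*(-44389) = 177556)
E/h(75, Z(18, 15)) = 177556/(959/192) = 177556*(192/959) = 34090752/959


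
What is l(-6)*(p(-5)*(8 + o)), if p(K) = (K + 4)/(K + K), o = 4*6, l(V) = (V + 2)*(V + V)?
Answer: 768/5 ≈ 153.60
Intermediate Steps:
l(V) = 2*V*(2 + V) (l(V) = (2 + V)*(2*V) = 2*V*(2 + V))
o = 24
p(K) = (4 + K)/(2*K) (p(K) = (4 + K)/((2*K)) = (4 + K)*(1/(2*K)) = (4 + K)/(2*K))
l(-6)*(p(-5)*(8 + o)) = (2*(-6)*(2 - 6))*(((½)*(4 - 5)/(-5))*(8 + 24)) = (2*(-6)*(-4))*(((½)*(-⅕)*(-1))*32) = 48*((⅒)*32) = 48*(16/5) = 768/5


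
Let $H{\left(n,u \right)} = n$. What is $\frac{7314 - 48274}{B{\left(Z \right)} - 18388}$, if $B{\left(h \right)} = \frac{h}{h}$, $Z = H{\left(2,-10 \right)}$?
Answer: $\frac{40960}{18387} \approx 2.2277$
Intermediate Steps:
$Z = 2$
$B{\left(h \right)} = 1$
$\frac{7314 - 48274}{B{\left(Z \right)} - 18388} = \frac{7314 - 48274}{1 - 18388} = - \frac{40960}{-18387} = \left(-40960\right) \left(- \frac{1}{18387}\right) = \frac{40960}{18387}$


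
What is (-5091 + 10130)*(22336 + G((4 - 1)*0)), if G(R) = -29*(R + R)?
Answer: 112551104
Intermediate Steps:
G(R) = -58*R
(-5091 + 10130)*(22336 + G((4 - 1)*0)) = (-5091 + 10130)*(22336 - 58*(4 - 1)*0) = 5039*(22336 - 174*0) = 5039*(22336 - 58*0) = 5039*(22336 + 0) = 5039*22336 = 112551104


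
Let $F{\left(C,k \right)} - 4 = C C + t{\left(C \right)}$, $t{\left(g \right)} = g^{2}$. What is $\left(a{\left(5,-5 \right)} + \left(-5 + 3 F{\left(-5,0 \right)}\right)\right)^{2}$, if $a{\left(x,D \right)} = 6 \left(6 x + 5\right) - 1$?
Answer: $133956$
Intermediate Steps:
$a{\left(x,D \right)} = 29 + 36 x$ ($a{\left(x,D \right)} = 6 \left(5 + 6 x\right) - 1 = \left(30 + 36 x\right) - 1 = 29 + 36 x$)
$F{\left(C,k \right)} = 4 + 2 C^{2}$ ($F{\left(C,k \right)} = 4 + \left(C C + C^{2}\right) = 4 + \left(C^{2} + C^{2}\right) = 4 + 2 C^{2}$)
$\left(a{\left(5,-5 \right)} + \left(-5 + 3 F{\left(-5,0 \right)}\right)\right)^{2} = \left(\left(29 + 36 \cdot 5\right) - \left(5 - 3 \left(4 + 2 \left(-5\right)^{2}\right)\right)\right)^{2} = \left(\left(29 + 180\right) - \left(5 - 3 \left(4 + 2 \cdot 25\right)\right)\right)^{2} = \left(209 - \left(5 - 3 \left(4 + 50\right)\right)\right)^{2} = \left(209 + \left(-5 + 3 \cdot 54\right)\right)^{2} = \left(209 + \left(-5 + 162\right)\right)^{2} = \left(209 + 157\right)^{2} = 366^{2} = 133956$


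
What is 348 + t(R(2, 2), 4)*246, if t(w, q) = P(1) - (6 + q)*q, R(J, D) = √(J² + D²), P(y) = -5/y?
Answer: -10722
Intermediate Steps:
R(J, D) = √(D² + J²)
t(w, q) = -5 - q*(6 + q) (t(w, q) = -5/1 - (6 + q)*q = -5*1 - q*(6 + q) = -5 - q*(6 + q))
348 + t(R(2, 2), 4)*246 = 348 + (-5 - 1*4² - 6*4)*246 = 348 + (-5 - 1*16 - 24)*246 = 348 + (-5 - 16 - 24)*246 = 348 - 45*246 = 348 - 11070 = -10722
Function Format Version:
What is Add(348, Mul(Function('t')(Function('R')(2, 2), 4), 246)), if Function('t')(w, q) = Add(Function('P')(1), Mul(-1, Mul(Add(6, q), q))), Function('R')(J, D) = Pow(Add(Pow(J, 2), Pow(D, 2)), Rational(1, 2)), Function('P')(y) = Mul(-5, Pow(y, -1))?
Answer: -10722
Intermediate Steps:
Function('R')(J, D) = Pow(Add(Pow(D, 2), Pow(J, 2)), Rational(1, 2))
Function('t')(w, q) = Add(-5, Mul(-1, q, Add(6, q))) (Function('t')(w, q) = Add(Mul(-5, Pow(1, -1)), Mul(-1, Mul(Add(6, q), q))) = Add(Mul(-5, 1), Mul(-1, Mul(q, Add(6, q)))) = Add(-5, Mul(-1, q, Add(6, q))))
Add(348, Mul(Function('t')(Function('R')(2, 2), 4), 246)) = Add(348, Mul(Add(-5, Mul(-1, Pow(4, 2)), Mul(-6, 4)), 246)) = Add(348, Mul(Add(-5, Mul(-1, 16), -24), 246)) = Add(348, Mul(Add(-5, -16, -24), 246)) = Add(348, Mul(-45, 246)) = Add(348, -11070) = -10722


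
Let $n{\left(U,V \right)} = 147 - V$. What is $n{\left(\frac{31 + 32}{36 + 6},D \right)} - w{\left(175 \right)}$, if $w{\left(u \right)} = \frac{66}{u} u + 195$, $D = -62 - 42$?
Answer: $-10$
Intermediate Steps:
$D = -104$ ($D = -62 - 42 = -104$)
$w{\left(u \right)} = 261$ ($w{\left(u \right)} = 66 + 195 = 261$)
$n{\left(\frac{31 + 32}{36 + 6},D \right)} - w{\left(175 \right)} = \left(147 - -104\right) - 261 = \left(147 + 104\right) - 261 = 251 - 261 = -10$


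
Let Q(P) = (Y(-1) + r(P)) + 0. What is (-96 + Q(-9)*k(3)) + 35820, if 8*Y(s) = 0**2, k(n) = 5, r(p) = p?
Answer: 35679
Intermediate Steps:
Y(s) = 0 (Y(s) = (1/8)*0**2 = (1/8)*0 = 0)
Q(P) = P (Q(P) = (0 + P) + 0 = P + 0 = P)
(-96 + Q(-9)*k(3)) + 35820 = (-96 - 9*5) + 35820 = (-96 - 45) + 35820 = -141 + 35820 = 35679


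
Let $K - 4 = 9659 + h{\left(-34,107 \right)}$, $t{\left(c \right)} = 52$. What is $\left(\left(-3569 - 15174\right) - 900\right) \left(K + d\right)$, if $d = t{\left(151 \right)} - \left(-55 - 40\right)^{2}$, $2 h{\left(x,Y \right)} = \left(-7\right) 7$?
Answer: $- \frac{26144833}{2} \approx -1.3072 \cdot 10^{7}$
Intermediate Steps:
$h{\left(x,Y \right)} = - \frac{49}{2}$ ($h{\left(x,Y \right)} = \frac{\left(-7\right) 7}{2} = \frac{1}{2} \left(-49\right) = - \frac{49}{2}$)
$d = -8973$ ($d = 52 - \left(-55 - 40\right)^{2} = 52 - \left(-95\right)^{2} = 52 - 9025 = -8973$)
$K = \frac{19277}{2}$ ($K = 4 + \left(9659 - \frac{49}{2}\right) = 4 + \frac{19269}{2} = \frac{19277}{2} \approx 9638.5$)
$\left(\left(-3569 - 15174\right) - 900\right) \left(K + d\right) = \left(\left(-3569 - 15174\right) - 900\right) \left(\frac{19277}{2} - 8973\right) = \left(-18743 - 900\right) \frac{1331}{2} = \left(-19643\right) \frac{1331}{2} = - \frac{26144833}{2}$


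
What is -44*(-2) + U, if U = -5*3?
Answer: 73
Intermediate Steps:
U = -15
-44*(-2) + U = -44*(-2) - 15 = 88 - 15 = 73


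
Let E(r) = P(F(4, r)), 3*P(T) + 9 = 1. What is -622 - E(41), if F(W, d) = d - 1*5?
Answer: -1858/3 ≈ -619.33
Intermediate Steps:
F(W, d) = -5 + d (F(W, d) = d - 5 = -5 + d)
P(T) = -8/3 (P(T) = -3 + (⅓)*1 = -3 + ⅓ = -8/3)
E(r) = -8/3
-622 - E(41) = -622 - 1*(-8/3) = -622 + 8/3 = -1858/3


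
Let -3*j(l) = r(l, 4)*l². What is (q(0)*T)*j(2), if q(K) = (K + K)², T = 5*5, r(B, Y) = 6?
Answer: 0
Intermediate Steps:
T = 25
q(K) = 4*K² (q(K) = (2*K)² = 4*K²)
j(l) = -2*l²
(q(0)*T)*j(2) = ((4*0²)*25)*(-2*2²) = ((4*0)*25)*(-2*4) = (0*25)*(-8) = 0*(-8) = 0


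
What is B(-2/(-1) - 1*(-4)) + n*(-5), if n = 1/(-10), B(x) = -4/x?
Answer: -1/6 ≈ -0.16667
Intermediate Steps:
n = -1/10 ≈ -0.10000
B(-2/(-1) - 1*(-4)) + n*(-5) = -4/(-2/(-1) - 1*(-4)) - 1/10*(-5) = -4/(-2*(-1) + 4) + 1/2 = -4/(2 + 4) + 1/2 = -4/6 + 1/2 = -4*1/6 + 1/2 = -2/3 + 1/2 = -1/6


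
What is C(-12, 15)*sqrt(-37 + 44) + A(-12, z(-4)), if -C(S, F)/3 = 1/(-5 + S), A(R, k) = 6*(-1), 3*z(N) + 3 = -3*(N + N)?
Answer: -6 + 3*sqrt(7)/17 ≈ -5.5331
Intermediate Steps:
z(N) = -1 - 2*N (z(N) = -1 + (-3*(N + N))/3 = -1 + (-6*N)/3 = -1 - 2*N)
A(R, k) = -6
C(S, F) = -3/(-5 + S)
C(-12, 15)*sqrt(-37 + 44) + A(-12, z(-4)) = (-3/(-5 - 12))*sqrt(-37 + 44) - 6 = (-3/(-17))*sqrt(7) - 6 = (-3*(-1/17))*sqrt(7) - 6 = 3*sqrt(7)/17 - 6 = -6 + 3*sqrt(7)/17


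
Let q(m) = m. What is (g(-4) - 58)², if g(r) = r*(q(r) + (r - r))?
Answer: 1764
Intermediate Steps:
g(r) = r² (g(r) = r*(r + (r - r)) = r*(r + 0) = r*r = r²)
(g(-4) - 58)² = ((-4)² - 58)² = (16 - 58)² = (-42)² = 1764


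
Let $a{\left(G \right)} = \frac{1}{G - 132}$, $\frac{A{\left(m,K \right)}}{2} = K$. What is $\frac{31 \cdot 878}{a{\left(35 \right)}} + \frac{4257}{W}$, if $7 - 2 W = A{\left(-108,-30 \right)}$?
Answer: $- \frac{176881268}{67} \approx -2.64 \cdot 10^{6}$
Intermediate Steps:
$A{\left(m,K \right)} = 2 K$
$a{\left(G \right)} = \frac{1}{-132 + G}$
$W = \frac{67}{2}$ ($W = \frac{7}{2} - \frac{2 \left(-30\right)}{2} = \frac{7}{2} - -30 = \frac{7}{2} + 30 = \frac{67}{2} \approx 33.5$)
$\frac{31 \cdot 878}{a{\left(35 \right)}} + \frac{4257}{W} = \frac{31 \cdot 878}{\frac{1}{-132 + 35}} + \frac{4257}{\frac{67}{2}} = \frac{27218}{\frac{1}{-97}} + 4257 \cdot \frac{2}{67} = \frac{27218}{- \frac{1}{97}} + \frac{8514}{67} = 27218 \left(-97\right) + \frac{8514}{67} = -2640146 + \frac{8514}{67} = - \frac{176881268}{67}$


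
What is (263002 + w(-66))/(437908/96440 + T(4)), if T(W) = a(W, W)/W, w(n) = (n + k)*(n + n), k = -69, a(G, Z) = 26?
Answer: 1692654605/66548 ≈ 25435.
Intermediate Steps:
w(n) = 2*n*(-69 + n) (w(n) = (n - 69)*(n + n) = (-69 + n)*(2*n) = 2*n*(-69 + n))
T(W) = 26/W
(263002 + w(-66))/(437908/96440 + T(4)) = (263002 + 2*(-66)*(-69 - 66))/(437908/96440 + 26/4) = (263002 + 2*(-66)*(-135))/(437908*(1/96440) + 26*(¼)) = (263002 + 17820)/(109477/24110 + 13/2) = 280822/(133096/12055) = 280822*(12055/133096) = 1692654605/66548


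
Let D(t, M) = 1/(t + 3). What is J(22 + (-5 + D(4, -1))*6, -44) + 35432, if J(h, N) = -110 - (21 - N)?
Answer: 35257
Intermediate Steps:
D(t, M) = 1/(3 + t)
J(h, N) = -131 + N (J(h, N) = -110 + (-21 + N) = -131 + N)
J(22 + (-5 + D(4, -1))*6, -44) + 35432 = (-131 - 44) + 35432 = -175 + 35432 = 35257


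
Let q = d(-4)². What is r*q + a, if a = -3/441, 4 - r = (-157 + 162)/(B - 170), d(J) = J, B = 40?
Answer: 123467/1911 ≈ 64.609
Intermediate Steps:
r = 105/26 (r = 4 - (-157 + 162)/(40 - 170) = 4 - 5/(-130) = 4 - 5*(-1)/130 = 4 - 1*(-1/26) = 4 + 1/26 = 105/26 ≈ 4.0385)
a = -1/147 (a = -3*1/441 = -1/147 ≈ -0.0068027)
q = 16 (q = (-4)² = 16)
r*q + a = (105/26)*16 - 1/147 = 840/13 - 1/147 = 123467/1911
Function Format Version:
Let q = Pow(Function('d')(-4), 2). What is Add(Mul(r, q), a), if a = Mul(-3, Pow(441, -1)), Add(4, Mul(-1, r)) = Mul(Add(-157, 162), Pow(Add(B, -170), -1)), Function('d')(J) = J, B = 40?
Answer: Rational(123467, 1911) ≈ 64.609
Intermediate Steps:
r = Rational(105, 26) (r = Add(4, Mul(-1, Mul(Add(-157, 162), Pow(Add(40, -170), -1)))) = Add(4, Mul(-1, Mul(5, Pow(-130, -1)))) = Add(4, Mul(-1, Mul(5, Rational(-1, 130)))) = Add(4, Mul(-1, Rational(-1, 26))) = Add(4, Rational(1, 26)) = Rational(105, 26) ≈ 4.0385)
a = Rational(-1, 147) (a = Mul(-3, Rational(1, 441)) = Rational(-1, 147) ≈ -0.0068027)
q = 16 (q = Pow(-4, 2) = 16)
Add(Mul(r, q), a) = Add(Mul(Rational(105, 26), 16), Rational(-1, 147)) = Add(Rational(840, 13), Rational(-1, 147)) = Rational(123467, 1911)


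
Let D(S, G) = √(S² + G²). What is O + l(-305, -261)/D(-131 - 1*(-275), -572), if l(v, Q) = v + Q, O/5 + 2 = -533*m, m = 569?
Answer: -1516395 - 283*√21745/43490 ≈ -1.5164e+6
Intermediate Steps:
O = -1516395 (O = -10 + 5*(-533*569) = -10 + 5*(-303277) = -10 - 1516385 = -1516395)
D(S, G) = √(G² + S²)
l(v, Q) = Q + v
O + l(-305, -261)/D(-131 - 1*(-275), -572) = -1516395 + (-261 - 305)/(√((-572)² + (-131 - 1*(-275))²)) = -1516395 - 566/√(327184 + (-131 + 275)²) = -1516395 - 566/√(327184 + 144²) = -1516395 - 566/√(327184 + 20736) = -1516395 - 566*√21745/86980 = -1516395 - 283*√21745/43490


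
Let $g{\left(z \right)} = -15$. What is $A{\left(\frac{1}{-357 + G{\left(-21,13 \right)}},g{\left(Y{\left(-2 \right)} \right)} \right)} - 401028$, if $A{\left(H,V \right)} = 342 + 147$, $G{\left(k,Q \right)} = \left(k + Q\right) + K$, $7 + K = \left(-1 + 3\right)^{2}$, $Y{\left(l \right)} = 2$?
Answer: $-400539$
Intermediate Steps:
$K = -3$ ($K = -7 + \left(-1 + 3\right)^{2} = -7 + 2^{2} = -7 + 4 = -3$)
$G{\left(k,Q \right)} = -3 + Q + k$ ($G{\left(k,Q \right)} = \left(k + Q\right) - 3 = \left(Q + k\right) - 3 = -3 + Q + k$)
$A{\left(H,V \right)} = 489$
$A{\left(\frac{1}{-357 + G{\left(-21,13 \right)}},g{\left(Y{\left(-2 \right)} \right)} \right)} - 401028 = 489 - 401028 = -400539$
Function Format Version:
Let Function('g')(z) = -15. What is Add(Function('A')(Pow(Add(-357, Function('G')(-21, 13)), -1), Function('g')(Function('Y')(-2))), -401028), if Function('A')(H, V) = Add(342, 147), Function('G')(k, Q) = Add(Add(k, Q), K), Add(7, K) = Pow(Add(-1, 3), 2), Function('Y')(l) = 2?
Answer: -400539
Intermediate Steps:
K = -3 (K = Add(-7, Pow(Add(-1, 3), 2)) = Add(-7, Pow(2, 2)) = Add(-7, 4) = -3)
Function('G')(k, Q) = Add(-3, Q, k) (Function('G')(k, Q) = Add(Add(k, Q), -3) = Add(Add(Q, k), -3) = Add(-3, Q, k))
Function('A')(H, V) = 489
Add(Function('A')(Pow(Add(-357, Function('G')(-21, 13)), -1), Function('g')(Function('Y')(-2))), -401028) = Add(489, -401028) = -400539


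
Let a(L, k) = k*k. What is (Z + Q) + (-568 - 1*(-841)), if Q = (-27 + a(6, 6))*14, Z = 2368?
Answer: 2767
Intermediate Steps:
a(L, k) = k²
Q = 126 (Q = (-27 + 6²)*14 = (-27 + 36)*14 = 9*14 = 126)
(Z + Q) + (-568 - 1*(-841)) = (2368 + 126) + (-568 - 1*(-841)) = 2494 + (-568 + 841) = 2494 + 273 = 2767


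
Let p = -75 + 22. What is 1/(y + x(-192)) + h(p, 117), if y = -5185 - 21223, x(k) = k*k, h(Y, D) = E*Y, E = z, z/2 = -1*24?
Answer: 26600065/10456 ≈ 2544.0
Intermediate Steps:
p = -53
z = -48 (z = 2*(-1*24) = 2*(-24) = -48)
E = -48
h(Y, D) = -48*Y
x(k) = k²
y = -26408
1/(y + x(-192)) + h(p, 117) = 1/(-26408 + (-192)²) - 48*(-53) = 1/(-26408 + 36864) + 2544 = 1/10456 + 2544 = 26600065/10456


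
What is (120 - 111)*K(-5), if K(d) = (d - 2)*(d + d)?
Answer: 630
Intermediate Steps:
K(d) = 2*d*(-2 + d) (K(d) = (-2 + d)*(2*d) = 2*d*(-2 + d))
(120 - 111)*K(-5) = (120 - 111)*(2*(-5)*(-2 - 5)) = 9*(2*(-5)*(-7)) = 9*70 = 630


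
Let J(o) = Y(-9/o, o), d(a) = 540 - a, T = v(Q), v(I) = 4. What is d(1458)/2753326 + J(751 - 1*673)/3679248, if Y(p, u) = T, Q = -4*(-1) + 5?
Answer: -420817045/1266271147356 ≈ -0.00033233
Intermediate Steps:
Q = 9 (Q = 4 + 5 = 9)
T = 4
Y(p, u) = 4
J(o) = 4
d(1458)/2753326 + J(751 - 1*673)/3679248 = (540 - 1*1458)/2753326 + 4/3679248 = (540 - 1458)*(1/2753326) + 4*(1/3679248) = -918*1/2753326 + 1/919812 = -459/1376663 + 1/919812 = -420817045/1266271147356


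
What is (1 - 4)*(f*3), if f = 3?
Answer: -27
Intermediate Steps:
(1 - 4)*(f*3) = (1 - 4)*(3*3) = -3*9 = -27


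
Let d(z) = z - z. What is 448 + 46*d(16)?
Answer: 448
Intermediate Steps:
d(z) = 0
448 + 46*d(16) = 448 + 46*0 = 448 + 0 = 448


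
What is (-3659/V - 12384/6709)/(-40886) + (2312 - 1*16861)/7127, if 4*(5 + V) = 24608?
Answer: -24531046230819089/12017175068258406 ≈ -2.0413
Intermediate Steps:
V = 6147 (V = -5 + (1/4)*24608 = -5 + 6152 = 6147)
(-3659/V - 12384/6709)/(-40886) + (2312 - 1*16861)/7127 = (-3659/6147 - 12384/6709)/(-40886) + (2312 - 1*16861)/7127 = (-3659*1/6147 - 12384*1/6709)*(-1/40886) + (2312 - 16861)*(1/7127) = (-3659/6147 - 12384/6709)*(-1/40886) - 14549*1/7127 = -100672679/41240223*(-1/40886) - 14549/7127 = 100672679/1686147757578 - 14549/7127 = -24531046230819089/12017175068258406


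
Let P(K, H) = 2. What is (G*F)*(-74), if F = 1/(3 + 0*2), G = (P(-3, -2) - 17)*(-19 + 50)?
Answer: 11470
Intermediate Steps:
G = -465 (G = (2 - 17)*(-19 + 50) = -15*31 = -465)
F = ⅓ (F = 1/(3 + 0) = 1/3 = ⅓ ≈ 0.33333)
(G*F)*(-74) = -465*⅓*(-74) = -155*(-74) = 11470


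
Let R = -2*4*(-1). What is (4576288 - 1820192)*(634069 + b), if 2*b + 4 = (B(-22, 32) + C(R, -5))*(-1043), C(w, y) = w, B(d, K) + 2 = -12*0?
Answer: 1738925698048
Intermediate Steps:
B(d, K) = -2 (B(d, K) = -2 - 12*0 = -2 + 0 = -2)
R = 8 (R = -8*(-1) = 8)
b = -3131 (b = -2 + ((-2 + 8)*(-1043))/2 = -2 + (6*(-1043))/2 = -2 + (1/2)*(-6258) = -2 - 3129 = -3131)
(4576288 - 1820192)*(634069 + b) = (4576288 - 1820192)*(634069 - 3131) = 2756096*630938 = 1738925698048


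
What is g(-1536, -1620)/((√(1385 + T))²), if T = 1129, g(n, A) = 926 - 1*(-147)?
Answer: 1073/2514 ≈ 0.42681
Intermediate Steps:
g(n, A) = 1073 (g(n, A) = 926 + 147 = 1073)
g(-1536, -1620)/((√(1385 + T))²) = 1073/((√(1385 + 1129))²) = 1073/((√2514)²) = 1073/2514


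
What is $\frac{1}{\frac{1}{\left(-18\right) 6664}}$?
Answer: $-119952$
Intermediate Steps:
$\frac{1}{\frac{1}{\left(-18\right) 6664}} = \frac{1}{\frac{1}{-119952}} = \frac{1}{- \frac{1}{119952}} = -119952$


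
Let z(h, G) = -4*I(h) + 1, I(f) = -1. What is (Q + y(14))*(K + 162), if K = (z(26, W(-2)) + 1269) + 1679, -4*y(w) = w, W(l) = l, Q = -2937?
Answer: -18319315/2 ≈ -9.1597e+6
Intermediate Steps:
y(w) = -w/4
z(h, G) = 5 (z(h, G) = -4*(-1) + 1 = 4 + 1 = 5)
K = 2953 (K = (5 + 1269) + 1679 = 1274 + 1679 = 2953)
(Q + y(14))*(K + 162) = (-2937 - ¼*14)*(2953 + 162) = (-2937 - 7/2)*3115 = -5881/2*3115 = -18319315/2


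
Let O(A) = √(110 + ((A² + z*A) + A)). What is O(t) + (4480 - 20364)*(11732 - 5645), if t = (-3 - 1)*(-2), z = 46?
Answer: -96685908 + 5*√22 ≈ -9.6686e+7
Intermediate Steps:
t = 8 (t = -4*(-2) = 8)
O(A) = √(110 + A² + 47*A) (O(A) = √(110 + ((A² + 46*A) + A)) = √(110 + (A² + 47*A)) = √(110 + A² + 47*A))
O(t) + (4480 - 20364)*(11732 - 5645) = √(110 + 8² + 47*8) + (4480 - 20364)*(11732 - 5645) = √(110 + 64 + 376) - 15884*6087 = √550 - 96685908 = 5*√22 - 96685908 = -96685908 + 5*√22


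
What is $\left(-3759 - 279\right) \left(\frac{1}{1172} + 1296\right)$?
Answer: $- \frac{3066685347}{586} \approx -5.2332 \cdot 10^{6}$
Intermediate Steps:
$\left(-3759 - 279\right) \left(\frac{1}{1172} + 1296\right) = - 4038 \left(\frac{1}{1172} + 1296\right) = \left(-4038\right) \frac{1518913}{1172} = - \frac{3066685347}{586}$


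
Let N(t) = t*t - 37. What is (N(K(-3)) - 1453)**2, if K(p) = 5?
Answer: 2146225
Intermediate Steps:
N(t) = -37 + t**2 (N(t) = t**2 - 37 = -37 + t**2)
(N(K(-3)) - 1453)**2 = ((-37 + 5**2) - 1453)**2 = ((-37 + 25) - 1453)**2 = (-12 - 1453)**2 = (-1465)**2 = 2146225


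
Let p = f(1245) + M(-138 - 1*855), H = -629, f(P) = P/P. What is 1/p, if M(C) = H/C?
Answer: 993/1622 ≈ 0.61221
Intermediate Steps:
f(P) = 1
M(C) = -629/C
p = 1622/993 (p = 1 - 629/(-138 - 1*855) = 1 - 629/(-138 - 855) = 1 - 629/(-993) = 1 - 629*(-1/993) = 1 + 629/993 = 1622/993 ≈ 1.6334)
1/p = 1/(1622/993) = 993/1622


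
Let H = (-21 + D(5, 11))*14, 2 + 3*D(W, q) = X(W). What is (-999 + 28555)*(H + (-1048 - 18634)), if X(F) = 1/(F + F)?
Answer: -8260544788/15 ≈ -5.5070e+8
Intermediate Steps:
X(F) = 1/(2*F)
D(W, q) = -2/3 + 1/(6*W) (D(W, q) = -2/3 + (1/(2*W))/3 = -2/3 + 1/(6*W))
H = -4543/15 (H = (-21 + (1/6)*(1 - 4*5)/5)*14 = (-21 + (1/6)*(1/5)*(1 - 20))*14 = (-21 + (1/6)*(1/5)*(-19))*14 = (-21 - 19/30)*14 = -649/30*14 = -4543/15 ≈ -302.87)
(-999 + 28555)*(H + (-1048 - 18634)) = (-999 + 28555)*(-4543/15 + (-1048 - 18634)) = 27556*(-4543/15 - 19682) = 27556*(-299773/15) = -8260544788/15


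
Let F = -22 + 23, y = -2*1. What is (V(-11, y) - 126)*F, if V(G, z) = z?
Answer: -128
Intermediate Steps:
y = -2
F = 1
(V(-11, y) - 126)*F = (-2 - 126)*1 = -128*1 = -128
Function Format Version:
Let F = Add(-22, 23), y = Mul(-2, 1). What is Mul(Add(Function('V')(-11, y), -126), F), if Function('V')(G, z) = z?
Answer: -128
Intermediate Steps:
y = -2
F = 1
Mul(Add(Function('V')(-11, y), -126), F) = Mul(Add(-2, -126), 1) = Mul(-128, 1) = -128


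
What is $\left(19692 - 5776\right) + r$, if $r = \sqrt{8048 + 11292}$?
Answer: $13916 + 2 \sqrt{4835} \approx 14055.0$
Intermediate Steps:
$r = 2 \sqrt{4835}$ ($r = \sqrt{19340} = 2 \sqrt{4835} \approx 139.07$)
$\left(19692 - 5776\right) + r = \left(19692 - 5776\right) + 2 \sqrt{4835} = 13916 + 2 \sqrt{4835}$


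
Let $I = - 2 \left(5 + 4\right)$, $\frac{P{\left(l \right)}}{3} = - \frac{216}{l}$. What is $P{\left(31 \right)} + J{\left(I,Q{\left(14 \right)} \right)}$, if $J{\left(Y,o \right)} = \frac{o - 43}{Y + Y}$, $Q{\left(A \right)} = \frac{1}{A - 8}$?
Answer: $- \frac{132001}{6696} \approx -19.713$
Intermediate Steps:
$Q{\left(A \right)} = \frac{1}{-8 + A}$
$P{\left(l \right)} = - \frac{648}{l}$ ($P{\left(l \right)} = 3 \left(- \frac{216}{l}\right) = - \frac{648}{l}$)
$I = -18$ ($I = \left(-2\right) 9 = -18$)
$J{\left(Y,o \right)} = \frac{-43 + o}{2 Y}$
$P{\left(31 \right)} + J{\left(I,Q{\left(14 \right)} \right)} = - \frac{648}{31} + \frac{-43 + \frac{1}{-8 + 14}}{2 \left(-18\right)} = \left(-648\right) \frac{1}{31} + \frac{1}{2} \left(- \frac{1}{18}\right) \left(-43 + \frac{1}{6}\right) = - \frac{648}{31} + \frac{1}{2} \left(- \frac{1}{18}\right) \left(-43 + \frac{1}{6}\right) = - \frac{648}{31} + \frac{1}{2} \left(- \frac{1}{18}\right) \left(- \frac{257}{6}\right) = - \frac{648}{31} + \frac{257}{216} = - \frac{132001}{6696}$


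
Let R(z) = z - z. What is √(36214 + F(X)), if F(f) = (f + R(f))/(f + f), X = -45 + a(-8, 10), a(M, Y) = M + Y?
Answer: √144858/2 ≈ 190.30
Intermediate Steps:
R(z) = 0
X = -43 (X = -45 + (-8 + 10) = -45 + 2 = -43)
F(f) = ½ (F(f) = (f + 0)/(f + f) = f/((2*f)) = f*(1/(2*f)) = ½)
√(36214 + F(X)) = √(36214 + ½) = √(72429/2) = √144858/2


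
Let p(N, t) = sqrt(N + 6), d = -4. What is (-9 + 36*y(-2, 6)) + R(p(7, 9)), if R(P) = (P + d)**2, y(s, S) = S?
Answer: 236 - 8*sqrt(13) ≈ 207.16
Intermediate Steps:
p(N, t) = sqrt(6 + N)
R(P) = (-4 + P)**2 (R(P) = (P - 4)**2 = (-4 + P)**2)
(-9 + 36*y(-2, 6)) + R(p(7, 9)) = (-9 + 36*6) + (-4 + sqrt(6 + 7))**2 = (-9 + 216) + (-4 + sqrt(13))**2 = 207 + (-4 + sqrt(13))**2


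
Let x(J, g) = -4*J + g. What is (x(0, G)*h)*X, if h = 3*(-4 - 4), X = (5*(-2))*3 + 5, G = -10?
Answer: -6000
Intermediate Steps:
x(J, g) = g - 4*J
X = -25 (X = -10*3 + 5 = -30 + 5 = -25)
h = -24 (h = 3*(-8) = -24)
(x(0, G)*h)*X = ((-10 - 4*0)*(-24))*(-25) = ((-10 + 0)*(-24))*(-25) = -10*(-24)*(-25) = 240*(-25) = -6000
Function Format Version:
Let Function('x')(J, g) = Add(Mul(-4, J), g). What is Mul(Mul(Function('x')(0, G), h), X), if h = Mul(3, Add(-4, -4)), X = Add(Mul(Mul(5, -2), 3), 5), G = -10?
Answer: -6000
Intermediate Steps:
Function('x')(J, g) = Add(g, Mul(-4, J))
X = -25 (X = Add(Mul(-10, 3), 5) = Add(-30, 5) = -25)
h = -24 (h = Mul(3, -8) = -24)
Mul(Mul(Function('x')(0, G), h), X) = Mul(Mul(Add(-10, Mul(-4, 0)), -24), -25) = Mul(Mul(Add(-10, 0), -24), -25) = Mul(Mul(-10, -24), -25) = Mul(240, -25) = -6000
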